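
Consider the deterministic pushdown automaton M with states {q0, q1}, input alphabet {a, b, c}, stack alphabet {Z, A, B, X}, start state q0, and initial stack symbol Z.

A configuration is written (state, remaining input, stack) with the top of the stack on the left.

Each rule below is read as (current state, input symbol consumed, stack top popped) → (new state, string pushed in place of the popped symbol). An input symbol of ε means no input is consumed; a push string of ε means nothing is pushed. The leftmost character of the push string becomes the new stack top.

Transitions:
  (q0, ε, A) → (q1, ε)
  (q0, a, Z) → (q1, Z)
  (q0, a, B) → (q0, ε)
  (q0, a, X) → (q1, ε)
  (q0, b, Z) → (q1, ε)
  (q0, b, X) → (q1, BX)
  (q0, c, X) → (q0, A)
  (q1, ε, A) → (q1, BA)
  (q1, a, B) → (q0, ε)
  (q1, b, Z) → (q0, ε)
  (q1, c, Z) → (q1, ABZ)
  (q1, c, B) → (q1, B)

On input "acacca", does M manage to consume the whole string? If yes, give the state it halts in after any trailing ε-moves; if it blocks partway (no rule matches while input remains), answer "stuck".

q0

(q0, acacca, Z) ⊢ (q1, cacca, Z) ⊢ (q1, acca, ABZ) ⊢ (q1, acca, BABZ) ⊢ (q0, cca, ABZ) ⊢ (q1, cca, BZ) ⊢ (q1, ca, BZ) ⊢ (q1, a, BZ) ⊢ (q0, ε, Z)
All input consumed; M is in state q0.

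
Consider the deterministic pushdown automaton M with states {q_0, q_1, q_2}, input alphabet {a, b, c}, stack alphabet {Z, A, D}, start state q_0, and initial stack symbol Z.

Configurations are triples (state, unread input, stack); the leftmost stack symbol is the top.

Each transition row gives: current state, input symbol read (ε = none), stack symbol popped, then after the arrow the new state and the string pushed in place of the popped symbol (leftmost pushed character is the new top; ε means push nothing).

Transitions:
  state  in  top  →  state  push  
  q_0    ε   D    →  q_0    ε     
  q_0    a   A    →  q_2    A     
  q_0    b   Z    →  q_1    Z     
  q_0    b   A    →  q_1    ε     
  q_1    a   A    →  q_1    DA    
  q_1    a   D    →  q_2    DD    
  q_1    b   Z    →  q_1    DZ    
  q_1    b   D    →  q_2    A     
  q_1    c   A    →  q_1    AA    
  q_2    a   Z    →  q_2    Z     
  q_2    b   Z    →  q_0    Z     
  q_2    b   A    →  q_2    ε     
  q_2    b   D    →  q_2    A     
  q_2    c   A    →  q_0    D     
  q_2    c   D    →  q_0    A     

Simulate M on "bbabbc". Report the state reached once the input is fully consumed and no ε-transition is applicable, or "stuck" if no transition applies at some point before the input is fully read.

q_0

(q_0, bbabbc, Z)
  read b, top Z: go to q_1, push Z → (q_1, babbc, Z)
  read b, top Z: go to q_1, push DZ → (q_1, abbc, DZ)
  read a, top D: go to q_2, push DD → (q_2, bbc, DDZ)
  read b, top D: go to q_2, push A → (q_2, bc, ADZ)
  read b, top A: go to q_2, push ε → (q_2, c, DZ)
  read c, top D: go to q_0, push A → (q_0, ε, AZ)
All input consumed; M is in state q_0.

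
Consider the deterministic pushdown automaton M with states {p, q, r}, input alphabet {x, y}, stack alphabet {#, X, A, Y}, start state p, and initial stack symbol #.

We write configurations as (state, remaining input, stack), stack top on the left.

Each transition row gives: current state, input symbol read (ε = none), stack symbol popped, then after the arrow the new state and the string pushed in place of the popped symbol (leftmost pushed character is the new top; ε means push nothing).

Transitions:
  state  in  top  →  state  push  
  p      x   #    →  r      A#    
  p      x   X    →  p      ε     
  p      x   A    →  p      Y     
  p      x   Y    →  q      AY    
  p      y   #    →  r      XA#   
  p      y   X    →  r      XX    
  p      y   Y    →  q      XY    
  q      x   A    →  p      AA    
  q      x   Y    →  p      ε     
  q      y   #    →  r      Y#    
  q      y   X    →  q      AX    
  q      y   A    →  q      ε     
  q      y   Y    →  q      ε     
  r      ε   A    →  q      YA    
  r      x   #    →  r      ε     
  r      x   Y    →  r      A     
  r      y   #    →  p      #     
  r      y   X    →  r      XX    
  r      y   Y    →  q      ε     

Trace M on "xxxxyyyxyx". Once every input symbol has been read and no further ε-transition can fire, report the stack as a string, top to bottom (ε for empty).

AA#

(p, xxxxyyyxyx, #)
  read x, top #: go to r, push A# → (r, xxxyyyxyx, A#)
  ε-move, top A: go to q, push YA → (q, xxxyyyxyx, YA#)
  read x, top Y: go to p, push ε → (p, xxyyyxyx, A#)
  read x, top A: go to p, push Y → (p, xyyyxyx, Y#)
  read x, top Y: go to q, push AY → (q, yyyxyx, AY#)
  read y, top A: go to q, push ε → (q, yyxyx, Y#)
  read y, top Y: go to q, push ε → (q, yxyx, #)
  read y, top #: go to r, push Y# → (r, xyx, Y#)
  read x, top Y: go to r, push A → (r, yx, A#)
  ε-move, top A: go to q, push YA → (q, yx, YA#)
  read y, top Y: go to q, push ε → (q, x, A#)
  read x, top A: go to p, push AA → (p, ε, AA#)
All input consumed in state p with stack AA#.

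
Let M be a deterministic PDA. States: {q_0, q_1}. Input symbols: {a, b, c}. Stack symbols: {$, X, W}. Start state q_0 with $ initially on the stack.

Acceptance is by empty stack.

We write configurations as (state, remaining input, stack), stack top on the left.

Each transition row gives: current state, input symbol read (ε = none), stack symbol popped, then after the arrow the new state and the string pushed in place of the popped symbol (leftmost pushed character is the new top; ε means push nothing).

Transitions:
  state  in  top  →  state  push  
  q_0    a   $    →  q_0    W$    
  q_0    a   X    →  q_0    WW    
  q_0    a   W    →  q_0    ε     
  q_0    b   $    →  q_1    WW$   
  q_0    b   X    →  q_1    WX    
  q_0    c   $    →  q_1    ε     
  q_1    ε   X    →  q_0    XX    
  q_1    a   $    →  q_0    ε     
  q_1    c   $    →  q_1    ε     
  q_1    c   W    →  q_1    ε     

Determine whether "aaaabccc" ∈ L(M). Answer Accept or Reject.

(q_0, aaaabccc, $)
  read a, top $: go to q_0, push W$ → (q_0, aaabccc, W$)
  read a, top W: go to q_0, push ε → (q_0, aabccc, $)
  read a, top $: go to q_0, push W$ → (q_0, abccc, W$)
  read a, top W: go to q_0, push ε → (q_0, bccc, $)
  read b, top $: go to q_1, push WW$ → (q_1, ccc, WW$)
  read c, top W: go to q_1, push ε → (q_1, cc, W$)
  read c, top W: go to q_1, push ε → (q_1, c, $)
  read c, top $: go to q_1, push ε → (q_1, ε, ε)
All input consumed and the stack is empty.

Accept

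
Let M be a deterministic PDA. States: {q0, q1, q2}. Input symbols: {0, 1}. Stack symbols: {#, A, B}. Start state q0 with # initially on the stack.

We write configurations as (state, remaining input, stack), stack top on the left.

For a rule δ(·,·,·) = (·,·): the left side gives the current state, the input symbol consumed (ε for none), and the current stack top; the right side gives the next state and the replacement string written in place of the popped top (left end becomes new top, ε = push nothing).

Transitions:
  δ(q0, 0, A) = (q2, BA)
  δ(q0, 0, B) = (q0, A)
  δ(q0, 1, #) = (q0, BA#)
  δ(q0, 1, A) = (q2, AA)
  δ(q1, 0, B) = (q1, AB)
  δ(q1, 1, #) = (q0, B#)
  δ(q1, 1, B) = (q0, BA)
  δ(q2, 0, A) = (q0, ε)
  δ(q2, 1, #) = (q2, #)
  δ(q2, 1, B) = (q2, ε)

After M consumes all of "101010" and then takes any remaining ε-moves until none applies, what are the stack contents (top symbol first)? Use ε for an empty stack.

AA#

(q0, 101010, #)
  read 1, top #: go to q0, push BA# → (q0, 01010, BA#)
  read 0, top B: go to q0, push A → (q0, 1010, AA#)
  read 1, top A: go to q2, push AA → (q2, 010, AAA#)
  read 0, top A: go to q0, push ε → (q0, 10, AA#)
  read 1, top A: go to q2, push AA → (q2, 0, AAA#)
  read 0, top A: go to q0, push ε → (q0, ε, AA#)
All input consumed in state q0 with stack AA#.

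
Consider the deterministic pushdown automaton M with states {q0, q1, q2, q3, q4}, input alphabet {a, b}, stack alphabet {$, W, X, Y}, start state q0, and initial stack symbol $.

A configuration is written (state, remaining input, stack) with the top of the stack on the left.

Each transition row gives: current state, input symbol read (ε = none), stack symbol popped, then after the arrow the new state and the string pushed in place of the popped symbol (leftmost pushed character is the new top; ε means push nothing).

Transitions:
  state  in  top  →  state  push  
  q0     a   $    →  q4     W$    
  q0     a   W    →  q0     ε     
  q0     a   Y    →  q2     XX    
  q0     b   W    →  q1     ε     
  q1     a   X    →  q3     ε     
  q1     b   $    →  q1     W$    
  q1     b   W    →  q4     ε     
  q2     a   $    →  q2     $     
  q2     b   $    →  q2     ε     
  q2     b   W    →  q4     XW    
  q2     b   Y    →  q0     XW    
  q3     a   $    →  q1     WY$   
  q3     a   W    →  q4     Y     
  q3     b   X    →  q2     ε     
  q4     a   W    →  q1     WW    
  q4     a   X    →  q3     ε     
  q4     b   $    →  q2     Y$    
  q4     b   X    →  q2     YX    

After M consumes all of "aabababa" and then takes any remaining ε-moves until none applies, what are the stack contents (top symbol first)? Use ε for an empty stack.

WW$

(q0, aabababa, $)
  read a, top $: go to q4, push W$ → (q4, abababa, W$)
  read a, top W: go to q1, push WW → (q1, bababa, WW$)
  read b, top W: go to q4, push ε → (q4, ababa, W$)
  read a, top W: go to q1, push WW → (q1, baba, WW$)
  read b, top W: go to q4, push ε → (q4, aba, W$)
  read a, top W: go to q1, push WW → (q1, ba, WW$)
  read b, top W: go to q4, push ε → (q4, a, W$)
  read a, top W: go to q1, push WW → (q1, ε, WW$)
All input consumed in state q1 with stack WW$.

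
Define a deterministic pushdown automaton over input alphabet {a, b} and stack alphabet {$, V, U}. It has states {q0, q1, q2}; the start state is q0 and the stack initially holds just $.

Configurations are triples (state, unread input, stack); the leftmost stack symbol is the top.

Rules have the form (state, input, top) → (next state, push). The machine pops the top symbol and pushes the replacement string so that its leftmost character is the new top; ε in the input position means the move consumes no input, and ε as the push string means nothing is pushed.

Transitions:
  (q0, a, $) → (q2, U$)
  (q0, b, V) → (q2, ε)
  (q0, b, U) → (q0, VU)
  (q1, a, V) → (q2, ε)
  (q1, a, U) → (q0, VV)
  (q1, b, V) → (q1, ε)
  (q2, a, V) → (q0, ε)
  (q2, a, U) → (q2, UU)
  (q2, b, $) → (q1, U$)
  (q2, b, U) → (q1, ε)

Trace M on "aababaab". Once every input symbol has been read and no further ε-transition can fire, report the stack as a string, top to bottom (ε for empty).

$

(q0, aababaab, $)
  read a, top $: go to q2, push U$ → (q2, ababaab, U$)
  read a, top U: go to q2, push UU → (q2, babaab, UU$)
  read b, top U: go to q1, push ε → (q1, abaab, U$)
  read a, top U: go to q0, push VV → (q0, baab, VV$)
  read b, top V: go to q2, push ε → (q2, aab, V$)
  read a, top V: go to q0, push ε → (q0, ab, $)
  read a, top $: go to q2, push U$ → (q2, b, U$)
  read b, top U: go to q1, push ε → (q1, ε, $)
All input consumed in state q1 with stack $.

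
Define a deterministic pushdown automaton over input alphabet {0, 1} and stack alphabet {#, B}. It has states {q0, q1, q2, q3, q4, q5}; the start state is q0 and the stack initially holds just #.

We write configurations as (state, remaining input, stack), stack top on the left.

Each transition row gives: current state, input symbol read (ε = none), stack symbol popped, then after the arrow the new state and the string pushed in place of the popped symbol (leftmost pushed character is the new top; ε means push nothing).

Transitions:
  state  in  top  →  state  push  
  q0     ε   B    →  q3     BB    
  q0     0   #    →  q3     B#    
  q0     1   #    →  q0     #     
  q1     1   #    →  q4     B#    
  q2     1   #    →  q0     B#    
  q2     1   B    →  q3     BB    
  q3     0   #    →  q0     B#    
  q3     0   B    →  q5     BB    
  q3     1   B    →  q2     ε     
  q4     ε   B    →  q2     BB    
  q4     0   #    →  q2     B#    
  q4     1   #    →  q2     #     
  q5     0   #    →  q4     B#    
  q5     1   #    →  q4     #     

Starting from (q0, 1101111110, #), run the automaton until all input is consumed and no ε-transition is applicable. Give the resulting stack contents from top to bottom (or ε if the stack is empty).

(q0, 1101111110, #)
  read 1, top #: go to q0, push # → (q0, 101111110, #)
  read 1, top #: go to q0, push # → (q0, 01111110, #)
  read 0, top #: go to q3, push B# → (q3, 1111110, B#)
  read 1, top B: go to q2, push ε → (q2, 111110, #)
  read 1, top #: go to q0, push B# → (q0, 11110, B#)
  ε-move, top B: go to q3, push BB → (q3, 11110, BB#)
  read 1, top B: go to q2, push ε → (q2, 1110, B#)
  read 1, top B: go to q3, push BB → (q3, 110, BB#)
  read 1, top B: go to q2, push ε → (q2, 10, B#)
  read 1, top B: go to q3, push BB → (q3, 0, BB#)
  read 0, top B: go to q5, push BB → (q5, ε, BBB#)
All input consumed in state q5 with stack BBB#.

BBB#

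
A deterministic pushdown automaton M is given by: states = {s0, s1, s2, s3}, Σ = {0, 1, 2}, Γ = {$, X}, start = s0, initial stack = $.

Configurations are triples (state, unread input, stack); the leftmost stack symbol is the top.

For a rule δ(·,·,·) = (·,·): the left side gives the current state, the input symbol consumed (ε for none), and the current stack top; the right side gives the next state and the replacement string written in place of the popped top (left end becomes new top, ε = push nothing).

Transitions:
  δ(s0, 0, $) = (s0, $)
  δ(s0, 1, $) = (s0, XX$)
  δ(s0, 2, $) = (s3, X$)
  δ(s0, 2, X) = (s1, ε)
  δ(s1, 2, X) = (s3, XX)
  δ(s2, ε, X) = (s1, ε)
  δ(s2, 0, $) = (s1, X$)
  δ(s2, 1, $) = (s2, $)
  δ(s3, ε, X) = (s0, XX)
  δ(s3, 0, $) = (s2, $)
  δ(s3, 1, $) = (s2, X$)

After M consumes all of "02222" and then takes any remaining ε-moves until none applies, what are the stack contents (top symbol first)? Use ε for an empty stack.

XX$

(s0, 02222, $) ⊢ (s0, 2222, $) ⊢ (s3, 222, X$) ⊢ (s0, 222, XX$) ⊢ (s1, 22, X$) ⊢ (s3, 2, XX$) ⊢ (s0, 2, XXX$) ⊢ (s1, ε, XX$)
All input consumed in state s1 with stack XX$.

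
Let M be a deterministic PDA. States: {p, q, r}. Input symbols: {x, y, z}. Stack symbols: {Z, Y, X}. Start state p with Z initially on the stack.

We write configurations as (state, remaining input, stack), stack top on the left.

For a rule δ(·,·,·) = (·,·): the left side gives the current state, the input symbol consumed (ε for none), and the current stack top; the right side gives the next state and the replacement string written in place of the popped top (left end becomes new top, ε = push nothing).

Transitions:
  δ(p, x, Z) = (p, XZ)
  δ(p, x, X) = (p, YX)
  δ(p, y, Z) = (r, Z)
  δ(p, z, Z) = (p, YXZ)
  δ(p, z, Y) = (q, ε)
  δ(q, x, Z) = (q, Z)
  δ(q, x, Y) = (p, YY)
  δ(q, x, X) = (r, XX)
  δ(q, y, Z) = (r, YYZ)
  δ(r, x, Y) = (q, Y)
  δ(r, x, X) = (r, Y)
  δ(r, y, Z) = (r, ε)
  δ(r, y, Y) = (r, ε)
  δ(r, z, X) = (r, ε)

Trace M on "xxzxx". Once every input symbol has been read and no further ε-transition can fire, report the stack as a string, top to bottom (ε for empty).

(p, xxzxx, Z)
  read x, top Z: go to p, push XZ → (p, xzxx, XZ)
  read x, top X: go to p, push YX → (p, zxx, YXZ)
  read z, top Y: go to q, push ε → (q, xx, XZ)
  read x, top X: go to r, push XX → (r, x, XXZ)
  read x, top X: go to r, push Y → (r, ε, YXZ)
All input consumed in state r with stack YXZ.

YXZ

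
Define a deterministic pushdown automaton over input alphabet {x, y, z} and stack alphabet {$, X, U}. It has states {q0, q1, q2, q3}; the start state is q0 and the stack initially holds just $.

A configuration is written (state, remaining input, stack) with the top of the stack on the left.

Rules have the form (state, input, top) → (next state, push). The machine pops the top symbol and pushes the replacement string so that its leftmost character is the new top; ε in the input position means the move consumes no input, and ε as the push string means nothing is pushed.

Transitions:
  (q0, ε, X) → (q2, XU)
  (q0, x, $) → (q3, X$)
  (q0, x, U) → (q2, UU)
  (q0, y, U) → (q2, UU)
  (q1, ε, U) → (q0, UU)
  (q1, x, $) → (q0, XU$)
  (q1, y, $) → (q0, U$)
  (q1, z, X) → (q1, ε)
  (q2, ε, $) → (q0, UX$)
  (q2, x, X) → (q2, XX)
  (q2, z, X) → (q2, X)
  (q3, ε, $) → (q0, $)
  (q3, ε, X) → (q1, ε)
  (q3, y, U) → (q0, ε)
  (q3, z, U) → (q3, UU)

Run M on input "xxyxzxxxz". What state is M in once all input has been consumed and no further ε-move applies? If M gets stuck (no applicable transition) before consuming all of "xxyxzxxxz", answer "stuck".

stuck

(q0, xxyxzxxxz, $)
  read x, top $: go to q3, push X$ → (q3, xyxzxxxz, X$)
  ε-move, top X: go to q1, push ε → (q1, xyxzxxxz, $)
  read x, top $: go to q0, push XU$ → (q0, yxzxxxz, XU$)
  ε-move, top X: go to q2, push XU → (q2, yxzxxxz, XUU$)
No transition for (q2, y, top X); M blocks with input yxzxxxz remaining.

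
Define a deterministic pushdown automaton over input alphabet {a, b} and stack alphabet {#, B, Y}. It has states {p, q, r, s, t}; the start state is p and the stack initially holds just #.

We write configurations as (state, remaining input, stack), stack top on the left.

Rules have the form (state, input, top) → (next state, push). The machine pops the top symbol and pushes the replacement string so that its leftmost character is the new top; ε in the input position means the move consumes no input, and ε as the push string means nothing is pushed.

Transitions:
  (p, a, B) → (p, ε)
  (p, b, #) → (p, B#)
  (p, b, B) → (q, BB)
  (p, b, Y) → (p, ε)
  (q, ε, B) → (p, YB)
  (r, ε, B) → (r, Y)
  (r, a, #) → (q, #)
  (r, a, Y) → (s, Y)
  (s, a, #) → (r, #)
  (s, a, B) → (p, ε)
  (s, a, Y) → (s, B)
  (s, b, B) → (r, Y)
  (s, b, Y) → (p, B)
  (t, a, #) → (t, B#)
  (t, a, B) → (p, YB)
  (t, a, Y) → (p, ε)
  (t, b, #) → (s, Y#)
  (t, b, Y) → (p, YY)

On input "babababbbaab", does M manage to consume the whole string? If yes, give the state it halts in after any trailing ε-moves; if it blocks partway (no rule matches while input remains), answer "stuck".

p

(p, babababbbaab, #) ⊢ (p, abababbbaab, B#) ⊢ (p, bababbbaab, #) ⊢ (p, ababbbaab, B#) ⊢ (p, babbbaab, #) ⊢ (p, abbbaab, B#) ⊢ (p, bbbaab, #) ⊢ (p, bbaab, B#) ⊢ (q, baab, BB#) ⊢ (p, baab, YBB#) ⊢ (p, aab, BB#) ⊢ (p, ab, B#) ⊢ (p, b, #) ⊢ (p, ε, B#)
All input consumed; M is in state p.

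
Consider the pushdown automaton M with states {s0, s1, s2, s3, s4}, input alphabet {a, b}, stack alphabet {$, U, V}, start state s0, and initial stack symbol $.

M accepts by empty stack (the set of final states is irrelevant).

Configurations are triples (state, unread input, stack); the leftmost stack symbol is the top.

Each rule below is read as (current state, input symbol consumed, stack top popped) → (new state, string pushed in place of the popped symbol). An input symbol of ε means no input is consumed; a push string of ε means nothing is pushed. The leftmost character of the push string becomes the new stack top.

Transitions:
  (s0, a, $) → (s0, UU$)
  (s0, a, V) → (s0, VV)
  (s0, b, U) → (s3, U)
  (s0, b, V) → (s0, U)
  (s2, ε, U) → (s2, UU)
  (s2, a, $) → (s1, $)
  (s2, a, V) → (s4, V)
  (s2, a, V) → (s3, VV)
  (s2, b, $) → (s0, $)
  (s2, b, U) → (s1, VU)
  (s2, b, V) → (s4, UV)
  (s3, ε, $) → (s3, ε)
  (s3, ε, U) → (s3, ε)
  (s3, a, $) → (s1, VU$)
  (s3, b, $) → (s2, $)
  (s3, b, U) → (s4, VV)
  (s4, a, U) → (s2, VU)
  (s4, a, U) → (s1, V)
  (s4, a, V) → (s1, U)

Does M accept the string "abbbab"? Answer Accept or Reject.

Accept

One accepting computation: (s0, abbbab, $) ⊢ (s0, bbbab, UU$) ⊢ (s3, bbab, UU$) ⊢ (s3, bbab, U$) ⊢ (s3, bbab, $) ⊢ (s2, bab, $) ⊢ (s0, ab, $) ⊢ (s0, b, UU$) ⊢ (s3, ε, UU$) ⊢ (s3, ε, U$) ⊢ (s3, ε, $) ⊢ (s3, ε, ε)
All input consumed and the stack is empty.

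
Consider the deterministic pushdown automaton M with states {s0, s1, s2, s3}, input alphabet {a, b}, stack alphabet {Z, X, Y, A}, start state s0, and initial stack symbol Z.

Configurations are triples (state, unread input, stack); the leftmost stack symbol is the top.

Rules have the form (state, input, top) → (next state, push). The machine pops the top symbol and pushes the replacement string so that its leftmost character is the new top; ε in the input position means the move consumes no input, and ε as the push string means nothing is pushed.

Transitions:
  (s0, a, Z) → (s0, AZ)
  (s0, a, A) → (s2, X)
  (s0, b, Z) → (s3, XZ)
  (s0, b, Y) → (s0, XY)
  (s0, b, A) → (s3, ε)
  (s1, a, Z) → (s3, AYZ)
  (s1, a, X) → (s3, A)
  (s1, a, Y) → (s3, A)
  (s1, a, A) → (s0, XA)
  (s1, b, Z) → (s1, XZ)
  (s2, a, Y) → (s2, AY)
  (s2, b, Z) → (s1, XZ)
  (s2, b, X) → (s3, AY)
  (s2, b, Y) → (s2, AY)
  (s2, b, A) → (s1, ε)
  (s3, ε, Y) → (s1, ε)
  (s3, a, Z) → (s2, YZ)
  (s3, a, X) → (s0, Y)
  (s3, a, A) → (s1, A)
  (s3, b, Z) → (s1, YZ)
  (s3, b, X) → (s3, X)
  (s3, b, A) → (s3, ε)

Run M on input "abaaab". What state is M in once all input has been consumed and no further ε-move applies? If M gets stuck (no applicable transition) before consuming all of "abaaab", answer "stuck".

(s0, abaaab, Z) ⊢ (s0, baaab, AZ) ⊢ (s3, aaab, Z) ⊢ (s2, aab, YZ) ⊢ (s2, ab, AYZ)
No transition for (s2, a, top A); M blocks with input ab remaining.

stuck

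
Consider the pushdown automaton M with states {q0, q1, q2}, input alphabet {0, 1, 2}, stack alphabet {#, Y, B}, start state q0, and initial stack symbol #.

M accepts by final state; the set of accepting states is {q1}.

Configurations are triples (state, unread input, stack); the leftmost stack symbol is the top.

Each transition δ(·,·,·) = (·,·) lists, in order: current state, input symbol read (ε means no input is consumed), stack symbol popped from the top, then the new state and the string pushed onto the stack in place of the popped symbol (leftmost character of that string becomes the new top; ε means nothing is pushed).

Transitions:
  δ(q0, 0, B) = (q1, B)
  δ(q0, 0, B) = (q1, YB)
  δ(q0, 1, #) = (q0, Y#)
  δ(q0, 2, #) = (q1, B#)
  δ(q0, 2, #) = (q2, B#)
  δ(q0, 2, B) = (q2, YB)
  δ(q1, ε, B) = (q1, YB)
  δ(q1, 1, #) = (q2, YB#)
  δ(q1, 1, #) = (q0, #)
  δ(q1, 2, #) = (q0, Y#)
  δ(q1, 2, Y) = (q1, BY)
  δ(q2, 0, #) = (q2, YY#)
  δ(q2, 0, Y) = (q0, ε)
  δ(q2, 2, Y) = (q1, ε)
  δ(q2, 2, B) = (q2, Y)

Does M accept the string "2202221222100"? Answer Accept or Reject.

Accept

One accepting computation: (q0, 2202221222100, #) ⊢ (q2, 202221222100, B#) ⊢ (q2, 02221222100, Y#) ⊢ (q0, 2221222100, #) ⊢ (q2, 221222100, B#) ⊢ (q2, 21222100, Y#) ⊢ (q1, 1222100, #) ⊢ (q0, 222100, #) ⊢ (q2, 22100, B#) ⊢ (q2, 2100, Y#) ⊢ (q1, 100, #) ⊢ (q2, 00, YB#) ⊢ (q0, 0, B#) ⊢ (q1, ε, B#)
All input consumed and state q1 ∈ F.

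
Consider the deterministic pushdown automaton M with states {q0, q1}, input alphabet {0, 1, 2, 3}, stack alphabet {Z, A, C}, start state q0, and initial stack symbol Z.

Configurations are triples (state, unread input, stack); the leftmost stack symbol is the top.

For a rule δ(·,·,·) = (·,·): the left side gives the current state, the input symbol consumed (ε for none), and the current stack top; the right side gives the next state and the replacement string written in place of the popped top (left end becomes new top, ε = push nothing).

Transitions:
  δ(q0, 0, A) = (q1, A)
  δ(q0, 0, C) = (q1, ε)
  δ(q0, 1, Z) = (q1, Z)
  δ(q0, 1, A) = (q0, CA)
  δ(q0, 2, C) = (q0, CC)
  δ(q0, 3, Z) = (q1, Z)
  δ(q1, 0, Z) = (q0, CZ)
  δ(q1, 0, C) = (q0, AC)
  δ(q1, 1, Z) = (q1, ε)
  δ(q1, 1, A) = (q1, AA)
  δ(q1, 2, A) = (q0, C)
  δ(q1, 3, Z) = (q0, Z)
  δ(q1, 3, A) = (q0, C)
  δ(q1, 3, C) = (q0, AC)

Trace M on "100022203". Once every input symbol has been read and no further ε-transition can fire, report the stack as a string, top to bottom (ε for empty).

(q0, 100022203, Z)
  read 1, top Z: go to q1, push Z → (q1, 00022203, Z)
  read 0, top Z: go to q0, push CZ → (q0, 0022203, CZ)
  read 0, top C: go to q1, push ε → (q1, 022203, Z)
  read 0, top Z: go to q0, push CZ → (q0, 22203, CZ)
  read 2, top C: go to q0, push CC → (q0, 2203, CCZ)
  read 2, top C: go to q0, push CC → (q0, 203, CCCZ)
  read 2, top C: go to q0, push CC → (q0, 03, CCCCZ)
  read 0, top C: go to q1, push ε → (q1, 3, CCCZ)
  read 3, top C: go to q0, push AC → (q0, ε, ACCCZ)
All input consumed in state q0 with stack ACCCZ.

ACCCZ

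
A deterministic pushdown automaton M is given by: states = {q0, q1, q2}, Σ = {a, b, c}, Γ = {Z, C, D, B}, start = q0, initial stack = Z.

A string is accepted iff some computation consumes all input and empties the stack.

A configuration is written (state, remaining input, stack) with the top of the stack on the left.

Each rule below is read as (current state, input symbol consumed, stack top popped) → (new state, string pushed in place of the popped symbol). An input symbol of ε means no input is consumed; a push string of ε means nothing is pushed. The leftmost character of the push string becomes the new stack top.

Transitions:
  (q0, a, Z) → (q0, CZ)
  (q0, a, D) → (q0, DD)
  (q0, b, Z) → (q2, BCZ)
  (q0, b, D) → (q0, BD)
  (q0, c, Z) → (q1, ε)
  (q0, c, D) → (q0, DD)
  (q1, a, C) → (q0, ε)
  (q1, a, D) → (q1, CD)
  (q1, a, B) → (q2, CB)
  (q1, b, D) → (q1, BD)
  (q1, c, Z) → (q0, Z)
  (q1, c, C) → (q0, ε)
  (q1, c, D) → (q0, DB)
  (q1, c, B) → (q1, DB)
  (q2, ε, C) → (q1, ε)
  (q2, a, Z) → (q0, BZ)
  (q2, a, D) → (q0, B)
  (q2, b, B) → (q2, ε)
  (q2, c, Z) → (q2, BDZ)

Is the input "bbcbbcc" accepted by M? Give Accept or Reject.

Accept

(q0, bbcbbcc, Z) ⊢ (q2, bcbbcc, BCZ) ⊢ (q2, cbbcc, CZ) ⊢ (q1, cbbcc, Z) ⊢ (q0, bbcc, Z) ⊢ (q2, bcc, BCZ) ⊢ (q2, cc, CZ) ⊢ (q1, cc, Z) ⊢ (q0, c, Z) ⊢ (q1, ε, ε)
All input consumed and the stack is empty.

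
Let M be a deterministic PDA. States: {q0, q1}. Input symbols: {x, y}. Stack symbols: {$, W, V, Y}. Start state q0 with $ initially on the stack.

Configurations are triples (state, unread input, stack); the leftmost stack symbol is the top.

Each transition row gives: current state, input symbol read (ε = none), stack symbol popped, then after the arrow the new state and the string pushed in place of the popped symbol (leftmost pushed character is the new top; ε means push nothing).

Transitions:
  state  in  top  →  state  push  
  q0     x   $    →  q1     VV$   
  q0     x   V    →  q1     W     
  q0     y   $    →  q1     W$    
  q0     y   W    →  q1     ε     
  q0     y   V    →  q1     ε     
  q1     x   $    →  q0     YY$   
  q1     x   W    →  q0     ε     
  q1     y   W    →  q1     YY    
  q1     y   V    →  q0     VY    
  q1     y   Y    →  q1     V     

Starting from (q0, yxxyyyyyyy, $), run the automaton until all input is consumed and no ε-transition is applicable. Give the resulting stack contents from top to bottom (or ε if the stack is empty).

VYV$

(q0, yxxyyyyyyy, $) ⊢ (q1, xxyyyyyyy, W$) ⊢ (q0, xyyyyyyy, $) ⊢ (q1, yyyyyyy, VV$) ⊢ (q0, yyyyyy, VYV$) ⊢ (q1, yyyyy, YV$) ⊢ (q1, yyyy, VV$) ⊢ (q0, yyy, VYV$) ⊢ (q1, yy, YV$) ⊢ (q1, y, VV$) ⊢ (q0, ε, VYV$)
All input consumed in state q0 with stack VYV$.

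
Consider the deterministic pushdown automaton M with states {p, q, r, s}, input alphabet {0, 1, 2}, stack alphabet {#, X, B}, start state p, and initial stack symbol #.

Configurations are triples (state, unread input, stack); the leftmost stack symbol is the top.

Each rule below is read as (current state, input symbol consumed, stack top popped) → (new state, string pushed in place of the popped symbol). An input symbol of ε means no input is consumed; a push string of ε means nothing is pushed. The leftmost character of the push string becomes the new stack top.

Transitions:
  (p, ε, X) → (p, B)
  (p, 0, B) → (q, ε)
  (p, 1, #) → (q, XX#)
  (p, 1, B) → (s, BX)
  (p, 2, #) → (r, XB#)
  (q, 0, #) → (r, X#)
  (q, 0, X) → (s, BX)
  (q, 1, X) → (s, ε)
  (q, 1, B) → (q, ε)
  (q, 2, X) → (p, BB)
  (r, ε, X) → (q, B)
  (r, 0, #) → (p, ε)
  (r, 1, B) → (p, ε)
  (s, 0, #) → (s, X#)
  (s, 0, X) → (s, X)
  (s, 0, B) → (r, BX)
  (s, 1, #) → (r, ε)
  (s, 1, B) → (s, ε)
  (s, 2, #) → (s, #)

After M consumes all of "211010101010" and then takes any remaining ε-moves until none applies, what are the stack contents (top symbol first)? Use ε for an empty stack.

B#

(p, 211010101010, #)
  read 2, top #: go to r, push XB# → (r, 11010101010, XB#)
  ε-move, top X: go to q, push B → (q, 11010101010, BB#)
  read 1, top B: go to q, push ε → (q, 1010101010, B#)
  read 1, top B: go to q, push ε → (q, 010101010, #)
  read 0, top #: go to r, push X# → (r, 10101010, X#)
  ε-move, top X: go to q, push B → (q, 10101010, B#)
  read 1, top B: go to q, push ε → (q, 0101010, #)
  read 0, top #: go to r, push X# → (r, 101010, X#)
  ε-move, top X: go to q, push B → (q, 101010, B#)
  read 1, top B: go to q, push ε → (q, 01010, #)
  read 0, top #: go to r, push X# → (r, 1010, X#)
  ε-move, top X: go to q, push B → (q, 1010, B#)
  read 1, top B: go to q, push ε → (q, 010, #)
  read 0, top #: go to r, push X# → (r, 10, X#)
  ε-move, top X: go to q, push B → (q, 10, B#)
  read 1, top B: go to q, push ε → (q, 0, #)
  read 0, top #: go to r, push X# → (r, ε, X#)
  ε-move, top X: go to q, push B → (q, ε, B#)
All input consumed in state q with stack B#.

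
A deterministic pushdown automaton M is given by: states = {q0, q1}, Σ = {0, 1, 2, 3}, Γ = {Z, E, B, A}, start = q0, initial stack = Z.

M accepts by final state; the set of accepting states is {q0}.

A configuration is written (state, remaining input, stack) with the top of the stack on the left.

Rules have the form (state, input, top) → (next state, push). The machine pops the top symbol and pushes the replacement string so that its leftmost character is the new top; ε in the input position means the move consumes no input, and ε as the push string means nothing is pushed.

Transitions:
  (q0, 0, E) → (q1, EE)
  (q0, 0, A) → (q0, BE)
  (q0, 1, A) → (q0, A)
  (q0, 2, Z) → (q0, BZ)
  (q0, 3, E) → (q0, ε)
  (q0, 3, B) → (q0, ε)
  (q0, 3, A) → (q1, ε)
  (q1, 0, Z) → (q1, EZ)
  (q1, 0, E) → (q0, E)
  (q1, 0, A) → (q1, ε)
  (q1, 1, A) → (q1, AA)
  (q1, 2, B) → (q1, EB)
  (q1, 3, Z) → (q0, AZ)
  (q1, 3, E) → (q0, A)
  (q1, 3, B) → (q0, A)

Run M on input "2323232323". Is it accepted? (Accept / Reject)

Accept

(q0, 2323232323, Z) ⊢ (q0, 323232323, BZ) ⊢ (q0, 23232323, Z) ⊢ (q0, 3232323, BZ) ⊢ (q0, 232323, Z) ⊢ (q0, 32323, BZ) ⊢ (q0, 2323, Z) ⊢ (q0, 323, BZ) ⊢ (q0, 23, Z) ⊢ (q0, 3, BZ) ⊢ (q0, ε, Z)
All input consumed; state q0 ∈ F.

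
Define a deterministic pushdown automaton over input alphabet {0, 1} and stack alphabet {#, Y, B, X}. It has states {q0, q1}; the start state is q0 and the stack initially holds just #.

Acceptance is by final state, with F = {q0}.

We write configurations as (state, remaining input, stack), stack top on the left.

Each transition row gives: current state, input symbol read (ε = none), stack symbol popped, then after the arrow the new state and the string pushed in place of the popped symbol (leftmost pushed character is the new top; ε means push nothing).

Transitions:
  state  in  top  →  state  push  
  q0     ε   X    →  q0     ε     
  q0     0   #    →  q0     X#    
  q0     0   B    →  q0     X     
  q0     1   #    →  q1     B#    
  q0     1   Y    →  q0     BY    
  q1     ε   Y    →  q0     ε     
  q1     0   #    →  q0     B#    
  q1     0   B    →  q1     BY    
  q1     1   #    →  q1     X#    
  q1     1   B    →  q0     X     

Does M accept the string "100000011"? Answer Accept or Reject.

(q0, 100000011, #)
  read 1, top #: go to q1, push B# → (q1, 00000011, B#)
  read 0, top B: go to q1, push BY → (q1, 0000011, BY#)
  read 0, top B: go to q1, push BY → (q1, 000011, BYY#)
  read 0, top B: go to q1, push BY → (q1, 00011, BYYY#)
  read 0, top B: go to q1, push BY → (q1, 0011, BYYYY#)
  read 0, top B: go to q1, push BY → (q1, 011, BYYYYY#)
  read 0, top B: go to q1, push BY → (q1, 11, BYYYYYY#)
  read 1, top B: go to q0, push X → (q0, 1, XYYYYYY#)
  ε-move, top X: go to q0, push ε → (q0, 1, YYYYYY#)
  read 1, top Y: go to q0, push BY → (q0, ε, BYYYYYY#)
All input consumed; state q0 ∈ F.

Accept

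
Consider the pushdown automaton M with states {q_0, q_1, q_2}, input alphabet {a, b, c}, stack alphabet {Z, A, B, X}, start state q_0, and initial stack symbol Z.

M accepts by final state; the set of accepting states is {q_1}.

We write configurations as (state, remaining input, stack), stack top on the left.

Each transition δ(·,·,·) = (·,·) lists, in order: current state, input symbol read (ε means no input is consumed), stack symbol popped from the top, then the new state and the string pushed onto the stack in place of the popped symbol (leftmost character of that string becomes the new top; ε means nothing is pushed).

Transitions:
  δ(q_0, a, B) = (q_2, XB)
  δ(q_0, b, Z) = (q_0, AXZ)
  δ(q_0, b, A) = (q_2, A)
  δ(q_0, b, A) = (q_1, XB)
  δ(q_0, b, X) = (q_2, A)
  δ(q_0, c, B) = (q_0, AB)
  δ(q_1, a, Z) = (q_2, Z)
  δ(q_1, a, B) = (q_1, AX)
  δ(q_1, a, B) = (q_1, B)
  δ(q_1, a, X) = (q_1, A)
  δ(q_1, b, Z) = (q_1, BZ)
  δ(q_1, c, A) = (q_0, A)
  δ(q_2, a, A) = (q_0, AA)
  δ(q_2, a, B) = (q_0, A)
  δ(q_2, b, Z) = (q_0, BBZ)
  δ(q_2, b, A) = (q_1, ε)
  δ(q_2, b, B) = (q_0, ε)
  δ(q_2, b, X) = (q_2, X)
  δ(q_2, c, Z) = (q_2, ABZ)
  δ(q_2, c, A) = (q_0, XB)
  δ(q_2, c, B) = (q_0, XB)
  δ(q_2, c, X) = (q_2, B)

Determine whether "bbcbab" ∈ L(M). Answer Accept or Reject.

One accepting computation: (q_0, bbcbab, Z) ⊢ (q_0, bcbab, AXZ) ⊢ (q_2, cbab, AXZ) ⊢ (q_0, bab, XBXZ) ⊢ (q_2, ab, ABXZ) ⊢ (q_0, b, AABXZ) ⊢ (q_1, ε, XBABXZ)
All input consumed and state q_1 ∈ F.

Accept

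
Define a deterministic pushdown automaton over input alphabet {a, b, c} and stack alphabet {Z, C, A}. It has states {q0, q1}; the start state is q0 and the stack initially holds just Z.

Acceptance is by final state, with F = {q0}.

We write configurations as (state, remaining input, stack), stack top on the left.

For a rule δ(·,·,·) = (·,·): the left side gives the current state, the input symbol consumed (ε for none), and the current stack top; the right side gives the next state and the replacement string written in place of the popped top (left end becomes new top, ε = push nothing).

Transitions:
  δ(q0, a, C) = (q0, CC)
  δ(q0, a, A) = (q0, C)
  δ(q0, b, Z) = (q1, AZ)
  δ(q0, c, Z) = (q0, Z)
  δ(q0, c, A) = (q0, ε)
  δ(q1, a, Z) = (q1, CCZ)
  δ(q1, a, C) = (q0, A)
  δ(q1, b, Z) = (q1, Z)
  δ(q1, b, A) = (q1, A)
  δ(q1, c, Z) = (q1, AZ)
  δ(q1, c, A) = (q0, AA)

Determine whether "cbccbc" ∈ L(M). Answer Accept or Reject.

(q0, cbccbc, Z)
  read c, top Z: go to q0, push Z → (q0, bccbc, Z)
  read b, top Z: go to q1, push AZ → (q1, ccbc, AZ)
  read c, top A: go to q0, push AA → (q0, cbc, AAZ)
  read c, top A: go to q0, push ε → (q0, bc, AZ)
No transition applies at (q0, bc, AZ); input not fully consumed.

Reject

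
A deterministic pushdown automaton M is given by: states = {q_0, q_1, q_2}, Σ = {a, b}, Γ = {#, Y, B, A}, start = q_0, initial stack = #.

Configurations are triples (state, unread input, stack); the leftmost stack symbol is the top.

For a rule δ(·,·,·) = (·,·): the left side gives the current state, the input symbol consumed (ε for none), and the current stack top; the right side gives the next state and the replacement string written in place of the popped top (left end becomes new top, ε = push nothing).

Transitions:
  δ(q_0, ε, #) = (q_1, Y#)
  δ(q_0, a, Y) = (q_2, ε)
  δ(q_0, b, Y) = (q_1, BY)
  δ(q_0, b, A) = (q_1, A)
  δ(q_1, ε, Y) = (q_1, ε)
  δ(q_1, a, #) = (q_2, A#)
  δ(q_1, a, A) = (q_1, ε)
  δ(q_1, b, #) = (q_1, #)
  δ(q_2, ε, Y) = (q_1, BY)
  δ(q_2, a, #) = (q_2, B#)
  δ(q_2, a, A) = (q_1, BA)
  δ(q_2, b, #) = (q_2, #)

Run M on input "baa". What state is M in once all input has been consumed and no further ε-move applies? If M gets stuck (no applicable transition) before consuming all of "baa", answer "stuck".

q_1

(q_0, baa, #)
  ε-move, top #: go to q_1, push Y# → (q_1, baa, Y#)
  ε-move, top Y: go to q_1, push ε → (q_1, baa, #)
  read b, top #: go to q_1, push # → (q_1, aa, #)
  read a, top #: go to q_2, push A# → (q_2, a, A#)
  read a, top A: go to q_1, push BA → (q_1, ε, BA#)
All input consumed; M is in state q_1.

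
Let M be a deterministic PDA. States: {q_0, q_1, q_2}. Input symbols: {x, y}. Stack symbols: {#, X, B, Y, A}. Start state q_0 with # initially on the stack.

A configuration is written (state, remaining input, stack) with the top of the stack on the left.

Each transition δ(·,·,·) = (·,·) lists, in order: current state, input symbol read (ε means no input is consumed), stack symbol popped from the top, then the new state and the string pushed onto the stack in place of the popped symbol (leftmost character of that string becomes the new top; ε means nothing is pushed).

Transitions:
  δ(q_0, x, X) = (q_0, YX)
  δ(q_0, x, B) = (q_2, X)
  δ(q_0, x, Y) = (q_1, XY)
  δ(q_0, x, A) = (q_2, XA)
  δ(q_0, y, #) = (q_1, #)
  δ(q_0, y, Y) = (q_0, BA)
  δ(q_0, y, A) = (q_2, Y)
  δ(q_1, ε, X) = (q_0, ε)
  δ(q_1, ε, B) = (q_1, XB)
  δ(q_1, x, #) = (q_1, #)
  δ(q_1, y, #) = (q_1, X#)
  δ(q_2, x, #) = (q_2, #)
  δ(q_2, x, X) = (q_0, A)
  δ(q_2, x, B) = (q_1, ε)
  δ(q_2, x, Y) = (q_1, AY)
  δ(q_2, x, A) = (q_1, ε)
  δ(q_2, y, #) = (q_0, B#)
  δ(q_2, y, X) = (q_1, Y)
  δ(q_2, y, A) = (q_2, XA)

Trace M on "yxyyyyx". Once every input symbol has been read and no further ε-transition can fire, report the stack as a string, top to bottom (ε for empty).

(q_0, yxyyyyx, #) ⊢ (q_1, xyyyyx, #) ⊢ (q_1, yyyyx, #) ⊢ (q_1, yyyx, X#) ⊢ (q_0, yyyx, #) ⊢ (q_1, yyx, #) ⊢ (q_1, yx, X#) ⊢ (q_0, yx, #) ⊢ (q_1, x, #) ⊢ (q_1, ε, #)
All input consumed in state q_1 with stack #.

#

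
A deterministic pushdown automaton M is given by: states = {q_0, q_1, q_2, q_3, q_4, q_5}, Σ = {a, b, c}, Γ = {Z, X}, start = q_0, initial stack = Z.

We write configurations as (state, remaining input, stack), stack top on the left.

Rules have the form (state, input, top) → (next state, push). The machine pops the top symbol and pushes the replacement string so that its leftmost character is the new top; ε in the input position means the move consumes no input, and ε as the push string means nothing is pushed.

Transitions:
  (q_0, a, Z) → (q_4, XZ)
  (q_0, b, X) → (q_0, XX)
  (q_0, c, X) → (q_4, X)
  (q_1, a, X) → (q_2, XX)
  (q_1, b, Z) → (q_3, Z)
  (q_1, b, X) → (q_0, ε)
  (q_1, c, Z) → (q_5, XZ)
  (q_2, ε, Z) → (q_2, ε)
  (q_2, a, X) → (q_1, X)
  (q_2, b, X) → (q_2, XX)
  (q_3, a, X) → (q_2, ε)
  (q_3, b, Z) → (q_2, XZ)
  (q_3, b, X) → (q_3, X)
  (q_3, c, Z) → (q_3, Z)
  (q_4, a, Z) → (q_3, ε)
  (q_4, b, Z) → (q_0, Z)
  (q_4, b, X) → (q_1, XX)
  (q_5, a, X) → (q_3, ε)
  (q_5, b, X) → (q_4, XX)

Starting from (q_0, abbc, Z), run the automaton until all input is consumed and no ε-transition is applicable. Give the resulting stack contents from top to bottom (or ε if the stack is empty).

(q_0, abbc, Z)
  read a, top Z: go to q_4, push XZ → (q_4, bbc, XZ)
  read b, top X: go to q_1, push XX → (q_1, bc, XXZ)
  read b, top X: go to q_0, push ε → (q_0, c, XZ)
  read c, top X: go to q_4, push X → (q_4, ε, XZ)
All input consumed in state q_4 with stack XZ.

XZ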